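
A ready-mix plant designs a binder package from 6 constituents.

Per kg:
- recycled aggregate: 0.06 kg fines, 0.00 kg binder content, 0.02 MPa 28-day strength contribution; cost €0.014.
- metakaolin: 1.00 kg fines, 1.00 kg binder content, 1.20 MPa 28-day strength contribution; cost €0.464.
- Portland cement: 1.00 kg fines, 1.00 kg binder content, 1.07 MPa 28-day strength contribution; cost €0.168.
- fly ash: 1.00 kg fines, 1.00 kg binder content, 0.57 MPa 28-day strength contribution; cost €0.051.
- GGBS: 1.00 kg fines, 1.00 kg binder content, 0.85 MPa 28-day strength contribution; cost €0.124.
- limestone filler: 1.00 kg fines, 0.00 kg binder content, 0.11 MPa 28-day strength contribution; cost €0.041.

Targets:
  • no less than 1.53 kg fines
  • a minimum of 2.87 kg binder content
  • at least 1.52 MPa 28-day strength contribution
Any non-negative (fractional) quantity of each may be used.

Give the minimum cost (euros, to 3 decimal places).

€0.146

Treat it as an LP. Let x1 = kg of recycled aggregate, x2 = kg of metakaolin, x3 = kg of Portland cement, x4 = kg of fly ash, x5 = kg of GGBS, x6 = kg of limestone filler.
Minimize 0.014x1 + 0.464x2 + 0.168x3 + 0.051x4 + 0.124x5 + 0.041x6 s.t.:
  0.06x1 + 1x2 + 1x3 + 1x4 + 1x5 + 1x6 ≥ 1.53   (fines)
  1x2 + 1x3 + 1x4 + 1x5 ≥ 2.87   (binder content)
  0.02x1 + 1.2x2 + 1.07x3 + 0.57x4 + 0.85x5 + 0.11x6 ≥ 1.52   (28-day strength contribution)
  x1, x2, x3, x4, x5, x6 ≥ 0.
At the optimum only fly ash is positive (recycled aggregate, metakaolin, Portland cement, GGBS, limestone filler = 0). The binder content requirement is met with equality.
So fly ash = 2.87 kg.
Total cost: 0.051·2.87 = 0.14637.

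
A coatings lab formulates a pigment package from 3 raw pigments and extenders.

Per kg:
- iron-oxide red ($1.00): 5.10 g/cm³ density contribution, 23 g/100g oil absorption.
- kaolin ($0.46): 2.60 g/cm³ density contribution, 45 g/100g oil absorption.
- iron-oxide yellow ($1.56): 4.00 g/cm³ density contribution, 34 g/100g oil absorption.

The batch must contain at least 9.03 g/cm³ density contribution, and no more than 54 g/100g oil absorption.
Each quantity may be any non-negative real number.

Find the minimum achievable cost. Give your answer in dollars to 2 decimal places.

Treat it as an LP. Let x1 = kg of iron-oxide red, x2 = kg of kaolin, x3 = kg of iron-oxide yellow.
Minimize 1x1 + 0.46x2 + 1.56x3 s.t.:
  5.1x1 + 2.6x2 + 4x3 ≥ 9.03   (density contribution)
  23x1 + 45x2 + 34x3 ≤ 54   (oil absorption)
  x1, x2, x3 ≥ 0.
The cheapest feasible vertex uses only iron-oxide red, kaolin; iron-oxide yellow is not used. Binding constraints: density contribution and oil absorption.
So iron-oxide red = 1.567 kg, kaolin = 0.399 kg.
Hence cost = 1·1.567 + 0.46·0.399 = $1.7505.

$1.75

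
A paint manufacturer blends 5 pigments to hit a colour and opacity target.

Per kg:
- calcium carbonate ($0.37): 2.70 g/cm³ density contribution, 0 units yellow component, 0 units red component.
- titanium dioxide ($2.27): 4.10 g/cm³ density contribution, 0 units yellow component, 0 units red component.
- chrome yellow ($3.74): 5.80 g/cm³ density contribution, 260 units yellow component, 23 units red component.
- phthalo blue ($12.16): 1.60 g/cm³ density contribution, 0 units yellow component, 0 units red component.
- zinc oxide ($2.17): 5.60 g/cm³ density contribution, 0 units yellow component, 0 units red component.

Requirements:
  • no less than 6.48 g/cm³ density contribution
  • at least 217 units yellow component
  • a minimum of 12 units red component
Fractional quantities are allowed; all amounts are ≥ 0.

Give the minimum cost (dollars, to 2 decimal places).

$3.35

Set it up as a linear program. Let x1 = kg of calcium carbonate, x2 = kg of titanium dioxide, x3 = kg of chrome yellow, x4 = kg of phthalo blue, x5 = kg of zinc oxide.
Minimise 0.37x1 + 2.27x2 + 3.74x3 + 12.16x4 + 2.17x5 with:
  2.7x1 + 4.1x2 + 5.8x3 + 1.6x4 + 5.6x5 ≥ 6.48   (density contribution)
  260x3 ≥ 217   (yellow component)
  23x3 ≥ 12   (red component)
  x1, x2, x3, x4, x5 ≥ 0.
The cheapest feasible vertex uses only calcium carbonate, chrome yellow; titanium dioxide, phthalo blue, zinc oxide are not used. Binding constraints: density contribution and yellow component.
So calcium carbonate = 0.6071 kg, chrome yellow = 0.8346 kg.
Hence cost = 0.37·0.6071 + 3.74·0.8346 = $3.3460.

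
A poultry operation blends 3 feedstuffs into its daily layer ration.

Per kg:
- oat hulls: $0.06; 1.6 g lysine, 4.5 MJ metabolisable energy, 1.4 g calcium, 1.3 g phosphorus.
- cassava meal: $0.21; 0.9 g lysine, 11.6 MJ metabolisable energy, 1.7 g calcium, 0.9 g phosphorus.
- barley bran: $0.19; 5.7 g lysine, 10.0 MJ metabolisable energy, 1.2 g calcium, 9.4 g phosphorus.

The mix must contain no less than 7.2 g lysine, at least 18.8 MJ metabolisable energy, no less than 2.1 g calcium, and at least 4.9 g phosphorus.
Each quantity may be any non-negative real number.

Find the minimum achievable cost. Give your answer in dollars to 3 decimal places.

$0.264

Let x1 = kg of oat hulls, x2 = kg of cassava meal, x3 = kg of barley bran.
Minimize 0.06x1 + 0.21x2 + 0.19x3 s.t.:
  1.6x1 + 0.9x2 + 5.7x3 ≥ 7.2   (lysine)
  4.5x1 + 11.6x2 + 10x3 ≥ 18.8   (metabolisable energy)
  1.4x1 + 1.7x2 + 1.2x3 ≥ 2.1   (calcium)
  1.3x1 + 0.9x2 + 9.4x3 ≥ 4.9   (phosphorus)
  x1, x2, x3 ≥ 0.
The minimum-cost mix takes nothing from cassava meal — only oat hulls, barley bran. The lysine and metabolisable energy requirements are met with equality.
Optimal quantities: oat hulls = 3.644 kg, barley bran = 0.2404 kg.
Hence cost = 0.06·3.644 + 0.19·0.2404 = $0.26432.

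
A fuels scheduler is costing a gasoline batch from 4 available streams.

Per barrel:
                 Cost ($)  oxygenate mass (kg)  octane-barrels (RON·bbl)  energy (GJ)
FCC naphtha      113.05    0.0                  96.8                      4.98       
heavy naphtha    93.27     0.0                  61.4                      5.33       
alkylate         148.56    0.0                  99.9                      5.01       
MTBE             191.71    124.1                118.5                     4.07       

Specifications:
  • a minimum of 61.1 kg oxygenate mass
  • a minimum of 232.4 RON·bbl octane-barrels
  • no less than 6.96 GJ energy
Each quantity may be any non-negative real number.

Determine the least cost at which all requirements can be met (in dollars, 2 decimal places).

$297.66

Treat it as an LP. Let x1 = barrels of FCC naphtha, x2 = barrels of heavy naphtha, x3 = barrels of alkylate, x4 = barrels of MTBE.
min 113.05x1 + 93.27x2 + 148.56x3 + 191.71x4 s.t.:
  124.1x4 ≥ 61.1   (oxygenate mass)
  96.8x1 + 61.4x2 + 99.9x3 + 118.5x4 ≥ 232.4   (octane-barrels)
  4.98x1 + 5.33x2 + 5.01x3 + 4.07x4 ≥ 6.96   (energy)
  x1, x2, x3, x4 ≥ 0.
The minimum-cost mix takes nothing from heavy naphtha, alkylate — only FCC naphtha, MTBE. The oxygenate mass and octane-barrels requirements are met with equality.
Solving gives x1 = 1.7981, x4 = 0.49234.
Cost = 113.05·1.7981 + 191.71·0.49234 = 297.6617.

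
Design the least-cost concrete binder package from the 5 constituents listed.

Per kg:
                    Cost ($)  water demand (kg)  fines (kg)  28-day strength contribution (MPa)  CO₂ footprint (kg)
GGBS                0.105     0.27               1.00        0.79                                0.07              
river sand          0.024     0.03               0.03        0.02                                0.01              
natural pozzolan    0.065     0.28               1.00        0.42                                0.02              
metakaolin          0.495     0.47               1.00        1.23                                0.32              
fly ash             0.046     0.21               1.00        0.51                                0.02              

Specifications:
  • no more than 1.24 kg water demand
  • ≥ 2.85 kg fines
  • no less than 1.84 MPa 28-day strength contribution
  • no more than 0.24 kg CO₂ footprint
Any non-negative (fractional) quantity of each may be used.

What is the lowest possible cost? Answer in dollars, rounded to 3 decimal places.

$0.166

Treat it as an LP. Let x1 = kg of GGBS, x2 = kg of river sand, x3 = kg of natural pozzolan, x4 = kg of metakaolin, x5 = kg of fly ash.
Minimise 0.105x1 + 0.024x2 + 0.065x3 + 0.495x4 + 0.046x5 with:
  0.27x1 + 0.03x2 + 0.28x3 + 0.47x4 + 0.21x5 ≤ 1.24   (water demand)
  1x1 + 0.03x2 + 1x3 + 1x4 + 1x5 ≥ 2.85   (fines)
  0.79x1 + 0.02x2 + 0.42x3 + 1.23x4 + 0.51x5 ≥ 1.84   (28-day strength contribution)
  0.07x1 + 0.01x2 + 0.02x3 + 0.32x4 + 0.02x5 ≤ 0.24   (CO₂ footprint)
  x1, x2, x3, x4, x5 ≥ 0.
The cheapest feasible vertex uses only fly ash; GGBS, river sand, natural pozzolan, metakaolin are not used. There the 28-day strength contribution constraint is tight.
So fly ash = 3.608 kg.
Cost = 0.046·3.608 = 0.16597.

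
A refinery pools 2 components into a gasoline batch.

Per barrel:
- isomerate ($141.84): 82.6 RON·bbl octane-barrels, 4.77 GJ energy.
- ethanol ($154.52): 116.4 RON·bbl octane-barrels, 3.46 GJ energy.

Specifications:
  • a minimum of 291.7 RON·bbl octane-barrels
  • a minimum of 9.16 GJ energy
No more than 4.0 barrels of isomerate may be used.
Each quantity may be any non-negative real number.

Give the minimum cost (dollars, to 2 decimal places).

This is a linear program. Let x1 = barrels of isomerate, x2 = barrels of ethanol.
Minimise 141.84x1 + 154.52x2 with:
  82.6x1 + 116.4x2 ≥ 291.7   (octane-barrels)
  4.77x1 + 3.46x2 ≥ 9.16   (energy)
  x1 ≤ 4
  x1, x2 ≥ 0.
Both inputs are positive at the optimum. There the octane-barrels and energy constraints are tight.
Solving gives x1 = 0.21134, x2 = 2.356.
Cost = 141.84·0.21134 + 154.52·2.356 = 394.0256.

$394.03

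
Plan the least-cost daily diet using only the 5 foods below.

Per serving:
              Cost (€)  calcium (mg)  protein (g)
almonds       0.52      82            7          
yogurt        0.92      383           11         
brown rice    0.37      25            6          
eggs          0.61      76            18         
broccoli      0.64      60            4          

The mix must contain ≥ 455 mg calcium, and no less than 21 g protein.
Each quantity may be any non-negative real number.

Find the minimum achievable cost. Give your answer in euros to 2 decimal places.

€1.31

Let x1 = servings of almonds, x2 = servings of yogurt, x3 = servings of brown rice, x4 = servings of eggs, x5 = servings of broccoli.
min 0.52x1 + 0.92x2 + 0.37x3 + 0.61x4 + 0.64x5 with:
  82x1 + 383x2 + 25x3 + 76x4 + 60x5 ≥ 455   (calcium)
  7x1 + 11x2 + 6x3 + 18x4 + 4x5 ≥ 21   (protein)
  x1, x2, x3, x4, x5 ≥ 0.
The cheapest feasible vertex uses only yogurt, eggs; almonds, brown rice, broccoli are not used. There the calcium and protein constraints are tight.
Optimal quantities: yogurt = 1.088 servings, eggs = 0.5015 servings.
Objective = 0.92·1.088 + 0.61·0.5015 = 1.3069.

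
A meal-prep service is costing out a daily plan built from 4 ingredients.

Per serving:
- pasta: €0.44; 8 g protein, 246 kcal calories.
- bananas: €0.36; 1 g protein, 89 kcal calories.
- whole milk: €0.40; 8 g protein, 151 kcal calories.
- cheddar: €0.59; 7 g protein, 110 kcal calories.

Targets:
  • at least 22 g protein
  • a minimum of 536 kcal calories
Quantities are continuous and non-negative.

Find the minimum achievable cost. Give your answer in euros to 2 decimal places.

Let x1 = servings of pasta, x2 = servings of bananas, x3 = servings of whole milk, x4 = servings of cheddar.
min 0.44x1 + 0.36x2 + 0.4x3 + 0.59x4 with:
  8x1 + 1x2 + 8x3 + 7x4 ≥ 22   (protein)
  246x1 + 89x2 + 151x3 + 110x4 ≥ 536   (calories)
  x1, x2, x3, x4 ≥ 0.
The optimal basis is {pasta, whole milk}; bananas, cheddar drop out. Binding constraints: protein and calories.
Optimal quantities: pasta = 1.271 servings, whole milk = 1.479 servings.
Total cost: 0.44·1.271 + 0.4·1.479 = 1.1508.

€1.15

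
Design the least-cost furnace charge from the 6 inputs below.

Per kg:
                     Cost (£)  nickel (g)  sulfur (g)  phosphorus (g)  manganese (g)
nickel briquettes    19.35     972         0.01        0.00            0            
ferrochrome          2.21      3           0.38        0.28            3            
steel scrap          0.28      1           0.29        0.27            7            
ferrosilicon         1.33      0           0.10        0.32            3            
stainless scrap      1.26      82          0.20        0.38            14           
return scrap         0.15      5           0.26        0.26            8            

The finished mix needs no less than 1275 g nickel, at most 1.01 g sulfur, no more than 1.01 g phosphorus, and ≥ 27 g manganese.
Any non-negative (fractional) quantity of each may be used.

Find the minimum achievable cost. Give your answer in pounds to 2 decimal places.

Set it up as a linear program. Let x1 = kg of nickel briquettes, x2 = kg of ferrochrome, x3 = kg of steel scrap, x4 = kg of ferrosilicon, x5 = kg of stainless scrap, x6 = kg of return scrap.
Minimize 19.35x1 + 2.21x2 + 0.28x3 + 1.33x4 + 1.26x5 + 0.15x6 subject to:
  972x1 + 3x2 + 1x3 + 82x5 + 5x6 ≥ 1275   (nickel)
  0.01x1 + 0.38x2 + 0.29x3 + 0.1x4 + 0.2x5 + 0.26x6 ≤ 1.01   (sulfur)
  0.28x2 + 0.27x3 + 0.32x4 + 0.38x5 + 0.26x6 ≤ 1.01   (phosphorus)
  3x2 + 7x3 + 3x4 + 14x5 + 8x6 ≥ 27   (manganese)
  x1, x2, x3, x4, x5, x6 ≥ 0.
The optimal basis is {nickel briquettes, stainless scrap}; ferrochrome, steel scrap, ferrosilicon, return scrap drop out. Binding constraints: nickel and phosphorus.
Optimal quantities: nickel briquettes = 1.0875 kg, stainless scrap = 2.6579 kg.
Objective = 19.35·1.0875 + 1.26·2.6579 = 24.3921.

£24.39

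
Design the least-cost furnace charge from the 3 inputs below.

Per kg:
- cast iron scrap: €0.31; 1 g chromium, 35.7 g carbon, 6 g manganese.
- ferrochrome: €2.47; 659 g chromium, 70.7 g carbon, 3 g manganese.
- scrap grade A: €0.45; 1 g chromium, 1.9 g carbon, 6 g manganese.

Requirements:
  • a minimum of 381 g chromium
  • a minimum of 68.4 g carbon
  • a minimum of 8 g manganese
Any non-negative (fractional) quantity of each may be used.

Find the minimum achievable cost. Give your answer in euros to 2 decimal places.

€1.75

This is a linear program. Let x1 = kg of cast iron scrap, x2 = kg of ferrochrome, x3 = kg of scrap grade A.
Minimise 0.31x1 + 2.47x2 + 0.45x3 with:
  1x1 + 659x2 + 1x3 ≥ 381   (chromium)
  35.7x1 + 70.7x2 + 1.9x3 ≥ 68.4   (carbon)
  6x1 + 3x2 + 6x3 ≥ 8   (manganese)
  x1, x2, x3 ≥ 0.
The cheapest feasible vertex uses only cast iron scrap, ferrochrome; scrap grade A is not used. The chromium and manganese requirements are met with equality.
So cast iron scrap = 1.045 kg, ferrochrome = 0.5766 kg.
Cost = 0.31·1.045 + 2.47·0.5766 = 1.7482.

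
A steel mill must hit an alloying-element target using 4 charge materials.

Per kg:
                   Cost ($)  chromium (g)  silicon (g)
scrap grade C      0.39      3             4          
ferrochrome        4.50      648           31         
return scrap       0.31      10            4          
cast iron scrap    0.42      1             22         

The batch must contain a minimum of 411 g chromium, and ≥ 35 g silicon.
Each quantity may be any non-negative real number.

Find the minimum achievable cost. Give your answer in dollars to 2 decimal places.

This is a linear program. Let x1 = kg of scrap grade C, x2 = kg of ferrochrome, x3 = kg of return scrap, x4 = kg of cast iron scrap.
Minimize 0.39x1 + 4.5x2 + 0.31x3 + 0.42x4 s.t.:
  3x1 + 648x2 + 10x3 + 1x4 ≥ 411   (chromium)
  4x1 + 31x2 + 4x3 + 22x4 ≥ 35   (silicon)
  x1, x2, x3, x4 ≥ 0.
The cheapest feasible vertex uses only ferrochrome, cast iron scrap; scrap grade C, return scrap are not used. There the chromium and silicon constraints are tight.
Solving gives x2 = 0.6332, x4 = 0.6987.
Cost = 4.5·0.6332 + 0.42·0.6987 = 3.1429.

$3.14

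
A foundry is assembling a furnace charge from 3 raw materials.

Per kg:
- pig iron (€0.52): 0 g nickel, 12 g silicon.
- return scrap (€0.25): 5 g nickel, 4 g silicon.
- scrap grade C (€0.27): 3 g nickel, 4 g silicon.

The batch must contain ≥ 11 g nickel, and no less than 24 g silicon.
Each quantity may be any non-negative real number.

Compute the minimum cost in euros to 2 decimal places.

€1.21

Set it up as a linear program. Let x1 = kg of pig iron, x2 = kg of return scrap, x3 = kg of scrap grade C.
Minimise 0.52x1 + 0.25x2 + 0.27x3 s.t.:
  5x2 + 3x3 ≥ 11   (nickel)
  12x1 + 4x2 + 4x3 ≥ 24   (silicon)
  x1, x2, x3 ≥ 0.
The minimum-cost mix takes nothing from scrap grade C — only pig iron, return scrap. The nickel and silicon requirements are met with equality.
That vertex is x1 = 1.267, x2 = 2.2.
Objective = 0.52·1.267 + 0.25·2.2 = 1.2088.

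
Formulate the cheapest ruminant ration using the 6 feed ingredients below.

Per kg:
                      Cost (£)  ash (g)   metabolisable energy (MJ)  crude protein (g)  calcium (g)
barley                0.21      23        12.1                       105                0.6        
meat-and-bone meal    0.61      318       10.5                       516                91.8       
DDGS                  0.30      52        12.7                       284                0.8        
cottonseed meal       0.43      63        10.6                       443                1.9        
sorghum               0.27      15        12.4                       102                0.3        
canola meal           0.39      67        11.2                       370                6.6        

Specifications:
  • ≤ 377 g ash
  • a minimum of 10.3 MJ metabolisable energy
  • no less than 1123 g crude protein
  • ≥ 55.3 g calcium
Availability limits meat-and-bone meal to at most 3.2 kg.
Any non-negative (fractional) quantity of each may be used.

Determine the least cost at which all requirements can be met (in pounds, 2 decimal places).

Let x1 = kg of barley, x2 = kg of meat-and-bone meal, x3 = kg of DDGS, x4 = kg of cottonseed meal, x5 = kg of sorghum, x6 = kg of canola meal.
Minimise 0.21x1 + 0.61x2 + 0.3x3 + 0.43x4 + 0.27x5 + 0.39x6 s.t.:
  23x1 + 318x2 + 52x3 + 63x4 + 15x5 + 67x6 ≤ 377   (ash)
  12.1x1 + 10.5x2 + 12.7x3 + 10.6x4 + 12.4x5 + 11.2x6 ≥ 10.3   (metabolisable energy)
  105x1 + 516x2 + 284x3 + 443x4 + 102x5 + 370x6 ≥ 1123   (crude protein)
  0.6x1 + 91.8x2 + 0.8x3 + 1.9x4 + 0.3x5 + 6.6x6 ≥ 55.3   (calcium)
  x2 ≤ 3.2
  x1, x2, x3, x4, x5, x6 ≥ 0.
The minimum-cost mix takes nothing from barley, DDGS, sorghum, canola meal — only meat-and-bone meal, cottonseed meal. The crude protein and calcium requirements are met with equality.
Optimal quantities: meat-and-bone meal = 0.5635 kg, cottonseed meal = 1.879 kg.
Total cost: 0.61·0.5635 + 0.43·1.879 = 1.1517.

£1.15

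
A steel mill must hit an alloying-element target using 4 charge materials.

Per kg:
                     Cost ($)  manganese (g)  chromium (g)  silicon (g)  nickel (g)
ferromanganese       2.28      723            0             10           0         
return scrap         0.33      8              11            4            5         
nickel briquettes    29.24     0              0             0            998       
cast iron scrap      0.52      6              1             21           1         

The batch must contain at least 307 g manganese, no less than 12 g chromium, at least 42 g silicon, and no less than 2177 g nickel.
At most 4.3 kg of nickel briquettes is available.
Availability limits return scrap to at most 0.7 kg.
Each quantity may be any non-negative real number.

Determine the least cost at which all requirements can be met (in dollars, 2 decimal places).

$66.89

Treat it as an LP. Let x1 = kg of ferromanganese, x2 = kg of return scrap, x3 = kg of nickel briquettes, x4 = kg of cast iron scrap.
Minimise 2.28x1 + 0.33x2 + 29.24x3 + 0.52x4 subject to:
  723x1 + 8x2 + 6x4 ≥ 307   (manganese)
  11x2 + 1x4 ≥ 12   (chromium)
  10x1 + 4x2 + 21x4 ≥ 42   (silicon)
  5x2 + 998x3 + 1x4 ≥ 2177   (nickel)
  x3 ≤ 4.3
  x2 ≤ 0.7
  x1, x2, x3, x4 ≥ 0.
All 4 inputs are positive at the optimum. The manganese, chromium, nickel, the return scrap cap requirements are met with equality.
So ferromanganese = 0.38119 kg, return scrap = 0.7 kg, nickel briquettes = 2.1735 kg, cast iron scrap = 4.3 kg.
Total cost: 2.28·0.38119 + 0.33·0.7 + 29.24·2.1735 + 0.52·4.3 = 66.8893.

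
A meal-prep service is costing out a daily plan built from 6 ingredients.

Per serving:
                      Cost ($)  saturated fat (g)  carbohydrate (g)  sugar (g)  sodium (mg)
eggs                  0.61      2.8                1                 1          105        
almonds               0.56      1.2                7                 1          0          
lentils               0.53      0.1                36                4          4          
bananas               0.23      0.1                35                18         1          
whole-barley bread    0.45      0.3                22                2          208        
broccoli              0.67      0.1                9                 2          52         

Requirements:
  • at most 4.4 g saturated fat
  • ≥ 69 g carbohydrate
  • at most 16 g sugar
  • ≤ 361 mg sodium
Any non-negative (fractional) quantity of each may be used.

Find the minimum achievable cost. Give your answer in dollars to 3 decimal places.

Let x1 = servings of eggs, x2 = servings of almonds, x3 = servings of lentils, x4 = servings of bananas, x5 = servings of whole-barley bread, x6 = servings of broccoli.
min 0.61x1 + 0.56x2 + 0.53x3 + 0.23x4 + 0.45x5 + 0.67x6 s.t.:
  2.8x1 + 1.2x2 + 0.1x3 + 0.1x4 + 0.3x5 + 0.1x6 ≤ 4.4   (saturated fat)
  1x1 + 7x2 + 36x3 + 35x4 + 22x5 + 9x6 ≥ 69   (carbohydrate)
  1x1 + 1x2 + 4x3 + 18x4 + 2x5 + 2x6 ≤ 16   (sugar)
  105x1 + 4x3 + 1x4 + 208x5 + 52x6 ≤ 361   (sodium)
  x1, x2, x3, x4, x5, x6 ≥ 0.
The minimum-cost mix takes nothing from eggs, almonds, whole-barley bread, broccoli — only lentils, bananas. Binding constraints: carbohydrate and sugar.
That vertex is x3 = 1.3425, x4 = 0.59055.
Hence cost = 0.53·1.3425 + 0.23·0.59055 = $0.84735.

$0.847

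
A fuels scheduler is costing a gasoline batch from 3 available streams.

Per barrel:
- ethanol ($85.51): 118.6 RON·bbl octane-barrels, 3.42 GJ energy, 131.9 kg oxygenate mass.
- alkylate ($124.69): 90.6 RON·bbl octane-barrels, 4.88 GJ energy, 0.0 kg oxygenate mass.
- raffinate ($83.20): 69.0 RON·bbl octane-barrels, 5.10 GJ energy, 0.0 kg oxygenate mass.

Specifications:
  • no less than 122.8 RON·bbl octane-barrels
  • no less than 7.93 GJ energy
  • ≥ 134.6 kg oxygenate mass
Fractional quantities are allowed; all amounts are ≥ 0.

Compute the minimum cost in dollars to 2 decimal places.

Let x1 = barrels of ethanol, x2 = barrels of alkylate, x3 = barrels of raffinate.
min 85.51x1 + 124.69x2 + 83.2x3 subject to:
  118.6x1 + 90.6x2 + 69x3 ≥ 122.8   (octane-barrels)
  3.42x1 + 4.88x2 + 5.1x3 ≥ 7.93   (energy)
  131.9x1 ≥ 134.6   (oxygenate mass)
  x1, x2, x3 ≥ 0.
The cheapest feasible vertex uses only ethanol, raffinate; alkylate is not used. The energy and oxygenate mass requirements are met with equality.
Optimal quantities: ethanol = 1.02047 barrels, raffinate = 0.870587 barrels.
Cost = 85.51·1.02047 + 83.2·0.870587 = 159.6932.

$159.69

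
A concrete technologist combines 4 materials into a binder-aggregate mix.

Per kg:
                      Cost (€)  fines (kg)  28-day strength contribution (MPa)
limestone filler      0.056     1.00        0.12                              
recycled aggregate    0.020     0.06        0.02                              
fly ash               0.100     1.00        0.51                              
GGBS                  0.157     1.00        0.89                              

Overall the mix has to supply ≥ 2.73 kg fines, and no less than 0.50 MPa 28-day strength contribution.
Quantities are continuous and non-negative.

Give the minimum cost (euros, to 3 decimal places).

€0.172

Let x1 = kg of limestone filler, x2 = kg of recycled aggregate, x3 = kg of fly ash, x4 = kg of GGBS.
Minimise 0.056x1 + 0.02x2 + 0.1x3 + 0.157x4 subject to:
  1x1 + 0.06x2 + 1x3 + 1x4 ≥ 2.73   (fines)
  0.12x1 + 0.02x2 + 0.51x3 + 0.89x4 ≥ 0.5   (28-day strength contribution)
  x1, x2, x3, x4 ≥ 0.
The optimal basis is {limestone filler, fly ash}; recycled aggregate, GGBS drop out. There the fines and 28-day strength contribution constraints are tight.
So limestone filler = 2.288 kg, fly ash = 0.4421 kg.
Hence cost = 0.056·2.288 + 0.1·0.4421 = €0.17234.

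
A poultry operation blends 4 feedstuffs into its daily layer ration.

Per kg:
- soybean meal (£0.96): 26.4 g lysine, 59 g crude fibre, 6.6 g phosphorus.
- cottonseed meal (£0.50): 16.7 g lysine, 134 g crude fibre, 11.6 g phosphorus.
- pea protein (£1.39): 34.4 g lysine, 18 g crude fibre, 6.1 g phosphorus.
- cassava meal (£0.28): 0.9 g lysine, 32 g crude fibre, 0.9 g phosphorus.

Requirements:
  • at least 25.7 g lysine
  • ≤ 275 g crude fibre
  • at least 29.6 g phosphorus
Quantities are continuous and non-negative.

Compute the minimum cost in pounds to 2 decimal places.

Set it up as a linear program. Let x1 = kg of soybean meal, x2 = kg of cottonseed meal, x3 = kg of pea protein, x4 = kg of cassava meal.
Minimise 0.96x1 + 0.5x2 + 1.39x3 + 0.28x4 s.t.:
  26.4x1 + 16.7x2 + 34.4x3 + 0.9x4 ≥ 25.7   (lysine)
  59x1 + 134x2 + 18x3 + 32x4 ≤ 275   (crude fibre)
  6.6x1 + 11.6x2 + 6.1x3 + 0.9x4 ≥ 29.6   (phosphorus)
  x1, x2, x3, x4 ≥ 0.
At the optimum only cottonseed meal, pea protein are positive (soybean meal, cassava meal = 0). There the crude fibre and phosphorus constraints are tight.
So cottonseed meal = 1.881 kg, pea protein = 1.276 kg.
Total cost: 0.5·1.881 + 1.39·1.276 = 2.7141.

£2.71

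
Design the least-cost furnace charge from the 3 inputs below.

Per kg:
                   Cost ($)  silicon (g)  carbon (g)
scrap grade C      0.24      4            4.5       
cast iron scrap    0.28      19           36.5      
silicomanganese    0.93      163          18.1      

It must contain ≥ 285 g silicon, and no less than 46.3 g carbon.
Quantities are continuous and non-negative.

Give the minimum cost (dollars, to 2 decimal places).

$1.70

Let x1 = kg of scrap grade C, x2 = kg of cast iron scrap, x3 = kg of silicomanganese.
Minimise 0.24x1 + 0.28x2 + 0.93x3 s.t.:
  4x1 + 19x2 + 163x3 ≥ 285   (silicon)
  4.5x1 + 36.5x2 + 18.1x3 ≥ 46.3   (carbon)
  x1, x2, x3 ≥ 0.
The cheapest feasible vertex uses only cast iron scrap, silicomanganese; scrap grade C is not used. Binding constraints: silicon and carbon.
So cast iron scrap = 0.4261 kg, silicomanganese = 1.699 kg.
Objective = 0.28·0.4261 + 0.93·1.699 = 1.6994.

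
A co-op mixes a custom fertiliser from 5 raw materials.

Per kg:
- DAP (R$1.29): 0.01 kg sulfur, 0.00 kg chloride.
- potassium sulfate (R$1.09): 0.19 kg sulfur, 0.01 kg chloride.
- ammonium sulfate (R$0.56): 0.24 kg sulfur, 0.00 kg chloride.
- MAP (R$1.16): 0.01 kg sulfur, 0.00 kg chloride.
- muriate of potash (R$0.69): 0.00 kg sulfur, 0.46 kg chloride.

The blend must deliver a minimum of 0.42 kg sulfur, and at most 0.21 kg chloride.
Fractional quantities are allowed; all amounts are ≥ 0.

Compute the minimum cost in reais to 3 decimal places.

R$0.980

Let x1 = kg of DAP, x2 = kg of potassium sulfate, x3 = kg of ammonium sulfate, x4 = kg of MAP, x5 = kg of muriate of potash.
min 1.29x1 + 1.09x2 + 0.56x3 + 1.16x4 + 0.69x5 with:
  0.01x1 + 0.19x2 + 0.24x3 + 0.01x4 ≥ 0.42   (sulfur)
  0.01x2 + 0.46x5 ≤ 0.21   (chloride)
  x1, x2, x3, x4, x5 ≥ 0.
At the optimum only ammonium sulfate is positive (DAP, potassium sulfate, MAP, muriate of potash = 0). There the sulfur constraint is tight.
So ammonium sulfate = 1.75 kg.
Objective = 0.56·1.75 = 0.98000.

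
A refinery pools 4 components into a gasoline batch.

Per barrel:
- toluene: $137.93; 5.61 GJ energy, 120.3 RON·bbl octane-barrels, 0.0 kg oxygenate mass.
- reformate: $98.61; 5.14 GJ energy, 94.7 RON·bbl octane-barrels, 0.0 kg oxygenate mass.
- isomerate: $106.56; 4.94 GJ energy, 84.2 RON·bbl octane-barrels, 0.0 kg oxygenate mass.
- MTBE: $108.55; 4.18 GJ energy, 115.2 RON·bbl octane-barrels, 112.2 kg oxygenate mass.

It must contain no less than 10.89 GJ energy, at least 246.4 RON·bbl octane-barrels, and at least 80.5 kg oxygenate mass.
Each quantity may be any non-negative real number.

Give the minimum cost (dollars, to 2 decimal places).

Let x1 = barrels of toluene, x2 = barrels of reformate, x3 = barrels of isomerate, x4 = barrels of MTBE.
Minimise 137.93x1 + 98.61x2 + 106.56x3 + 108.55x4 subject to:
  5.61x1 + 5.14x2 + 4.94x3 + 4.18x4 ≥ 10.89   (energy)
  120.3x1 + 94.7x2 + 84.2x3 + 115.2x4 ≥ 246.4   (octane-barrels)
  112.2x4 ≥ 80.5   (oxygenate mass)
  x1, x2, x3, x4 ≥ 0.
The minimum-cost mix takes nothing from toluene, isomerate — only reformate, MTBE. Binding constraints: energy and octane-barrels.
So reformate = 1.1441 barrels, MTBE = 1.1983 barrels.
Total cost: 98.61·1.1441 + 108.55·1.1983 = 242.8952.

$242.90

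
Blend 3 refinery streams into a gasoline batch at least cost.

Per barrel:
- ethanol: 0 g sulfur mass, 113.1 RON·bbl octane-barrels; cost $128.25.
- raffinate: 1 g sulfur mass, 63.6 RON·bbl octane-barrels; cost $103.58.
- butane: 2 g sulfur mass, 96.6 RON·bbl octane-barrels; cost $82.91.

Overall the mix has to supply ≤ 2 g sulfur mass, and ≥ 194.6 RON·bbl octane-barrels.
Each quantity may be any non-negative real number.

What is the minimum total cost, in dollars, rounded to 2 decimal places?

$194.04

Let x1 = barrels of ethanol, x2 = barrels of raffinate, x3 = barrels of butane.
min 128.25x1 + 103.58x2 + 82.91x3 subject to:
  1x2 + 2x3 ≤ 2   (sulfur mass)
  113.1x1 + 63.6x2 + 96.6x3 ≥ 194.6   (octane-barrels)
  x1, x2, x3 ≥ 0.
At the optimum only ethanol, butane are positive (raffinate = 0). The sulfur mass and octane-barrels requirements are met with equality.
So ethanol = 0.8665 barrels, butane = 1 barrel.
Objective = 128.25·0.8665 + 82.91·1 = 194.0386.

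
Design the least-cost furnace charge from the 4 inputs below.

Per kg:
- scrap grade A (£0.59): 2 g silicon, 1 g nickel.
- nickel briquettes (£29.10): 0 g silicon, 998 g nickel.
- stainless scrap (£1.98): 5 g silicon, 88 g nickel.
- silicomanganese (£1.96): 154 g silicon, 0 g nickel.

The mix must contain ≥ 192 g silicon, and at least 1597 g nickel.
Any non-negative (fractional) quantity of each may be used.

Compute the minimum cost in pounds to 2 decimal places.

Set it up as a linear program. Let x1 = kg of scrap grade A, x2 = kg of nickel briquettes, x3 = kg of stainless scrap, x4 = kg of silicomanganese.
Minimise 0.59x1 + 29.1x2 + 1.98x3 + 1.96x4 with:
  2x1 + 5x3 + 154x4 ≥ 192   (silicon)
  1x1 + 998x2 + 88x3 ≥ 1597   (nickel)
  x1, x2, x3, x4 ≥ 0.
At the optimum only stainless scrap, silicomanganese are positive (scrap grade A, nickel briquettes = 0). The silicon and nickel requirements are met with equality.
Optimal quantities: stainless scrap = 18.148 kg, silicomanganese = 0.65754 kg.
Cost = 1.98·18.148 + 1.96·0.65754 = 37.2218.

£37.22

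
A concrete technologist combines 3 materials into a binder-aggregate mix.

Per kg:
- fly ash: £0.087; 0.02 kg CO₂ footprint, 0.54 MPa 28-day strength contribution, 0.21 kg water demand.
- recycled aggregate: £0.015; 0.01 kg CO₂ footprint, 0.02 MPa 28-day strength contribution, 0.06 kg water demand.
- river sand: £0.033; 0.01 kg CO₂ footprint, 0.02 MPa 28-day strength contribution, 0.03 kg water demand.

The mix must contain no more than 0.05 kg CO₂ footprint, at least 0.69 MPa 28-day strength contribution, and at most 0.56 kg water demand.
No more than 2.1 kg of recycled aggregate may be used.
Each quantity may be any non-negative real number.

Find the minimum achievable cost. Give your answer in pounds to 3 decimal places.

£0.111

This is a linear program. Let x1 = kg of fly ash, x2 = kg of recycled aggregate, x3 = kg of river sand.
min 0.087x1 + 0.015x2 + 0.033x3 subject to:
  0.02x1 + 0.01x2 + 0.01x3 ≤ 0.05   (CO₂ footprint)
  0.54x1 + 0.02x2 + 0.02x3 ≥ 0.69   (28-day strength contribution)
  0.21x1 + 0.06x2 + 0.03x3 ≤ 0.56   (water demand)
  x2 ≤ 2.1
  x1, x2, x3 ≥ 0.
At the optimum only fly ash is positive (recycled aggregate, river sand = 0). The 28-day strength contribution requirement is met with equality.
That vertex is x1 = 1.278.
Objective = 0.087·1.278 = 0.11119.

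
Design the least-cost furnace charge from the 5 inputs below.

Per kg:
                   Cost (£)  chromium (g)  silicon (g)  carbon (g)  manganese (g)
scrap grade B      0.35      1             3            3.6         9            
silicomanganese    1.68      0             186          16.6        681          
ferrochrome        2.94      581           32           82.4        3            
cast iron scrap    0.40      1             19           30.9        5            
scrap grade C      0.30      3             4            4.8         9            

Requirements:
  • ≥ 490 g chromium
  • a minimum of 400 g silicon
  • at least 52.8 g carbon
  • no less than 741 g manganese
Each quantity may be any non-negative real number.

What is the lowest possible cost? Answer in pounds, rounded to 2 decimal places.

Let x1 = kg of scrap grade B, x2 = kg of silicomanganese, x3 = kg of ferrochrome, x4 = kg of cast iron scrap, x5 = kg of scrap grade C.
Minimize 0.35x1 + 1.68x2 + 2.94x3 + 0.4x4 + 0.3x5 s.t.:
  1x1 + 581x3 + 1x4 + 3x5 ≥ 490   (chromium)
  3x1 + 186x2 + 32x3 + 19x4 + 4x5 ≥ 400   (silicon)
  3.6x1 + 16.6x2 + 82.4x3 + 30.9x4 + 4.8x5 ≥ 52.8   (carbon)
  9x1 + 681x2 + 3x3 + 5x4 + 9x5 ≥ 741   (manganese)
  x1, x2, x3, x4, x5 ≥ 0.
At the optimum only silicomanganese, ferrochrome are positive (scrap grade B, cast iron scrap, scrap grade C = 0). Binding constraints: chromium and silicon.
Optimal quantities: silicomanganese = 2.005 kg, ferrochrome = 0.8434 kg.
Objective = 1.68·2.005 + 2.94·0.8434 = 5.8480.

£5.85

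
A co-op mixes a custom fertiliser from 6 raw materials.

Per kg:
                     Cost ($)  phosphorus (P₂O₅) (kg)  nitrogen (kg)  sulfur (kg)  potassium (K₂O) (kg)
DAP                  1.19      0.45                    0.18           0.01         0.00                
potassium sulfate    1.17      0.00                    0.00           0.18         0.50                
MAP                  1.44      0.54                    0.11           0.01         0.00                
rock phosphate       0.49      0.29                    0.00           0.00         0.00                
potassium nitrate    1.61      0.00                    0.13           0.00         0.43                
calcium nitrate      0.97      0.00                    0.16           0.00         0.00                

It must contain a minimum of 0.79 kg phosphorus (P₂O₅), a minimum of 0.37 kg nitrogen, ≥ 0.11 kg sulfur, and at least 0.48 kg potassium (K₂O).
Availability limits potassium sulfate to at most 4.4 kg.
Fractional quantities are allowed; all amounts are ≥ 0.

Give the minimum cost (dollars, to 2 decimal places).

Set it up as a linear program. Let x1 = kg of DAP, x2 = kg of potassium sulfate, x3 = kg of MAP, x4 = kg of rock phosphate, x5 = kg of potassium nitrate, x6 = kg of calcium nitrate.
Minimize 1.19x1 + 1.17x2 + 1.44x3 + 0.49x4 + 1.61x5 + 0.97x6 s.t.:
  0.45x1 + 0.54x3 + 0.29x4 ≥ 0.79   (phosphorus (P₂O₅))
  0.18x1 + 0.11x3 + 0.13x5 + 0.16x6 ≥ 0.37   (nitrogen)
  0.01x1 + 0.18x2 + 0.01x3 ≥ 0.11   (sulfur)
  0.5x2 + 0.43x5 ≥ 0.48   (potassium (K₂O))
  x2 ≤ 4.4
  x1, x2, x3, x4, x5, x6 ≥ 0.
The cheapest feasible vertex uses only DAP, potassium sulfate, potassium nitrate; MAP, rock phosphate, calcium nitrate are not used. Binding constraints: phosphorus (P₂O₅), nitrogen, potassium (K₂O).
That vertex is x1 = 1.756, x2 = 0.6028, x5 = 0.4154.
Cost = 1.19·1.756 + 1.17·0.6028 + 1.61·0.4154 = 3.4637.

$3.46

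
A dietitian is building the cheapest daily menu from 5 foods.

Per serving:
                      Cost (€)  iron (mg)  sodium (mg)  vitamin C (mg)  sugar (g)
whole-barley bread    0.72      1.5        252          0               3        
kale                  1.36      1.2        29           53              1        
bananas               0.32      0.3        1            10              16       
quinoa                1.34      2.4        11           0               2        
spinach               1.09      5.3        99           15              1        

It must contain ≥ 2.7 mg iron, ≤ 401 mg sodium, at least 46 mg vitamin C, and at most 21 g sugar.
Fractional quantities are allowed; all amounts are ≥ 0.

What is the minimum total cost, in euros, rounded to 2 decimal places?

This is a linear program. Let x1 = servings of whole-barley bread, x2 = servings of kale, x3 = servings of bananas, x4 = servings of quinoa, x5 = servings of spinach.
Minimise 0.72x1 + 1.36x2 + 0.32x3 + 1.34x4 + 1.09x5 with:
  1.5x1 + 1.2x2 + 0.3x3 + 2.4x4 + 5.3x5 ≥ 2.7   (iron)
  252x1 + 29x2 + 1x3 + 11x4 + 99x5 ≤ 401   (sodium)
  53x2 + 10x3 + 15x5 ≥ 46   (vitamin C)
  3x1 + 1x2 + 16x3 + 2x4 + 1x5 ≤ 21   (sugar)
  x1, x2, x3, x4, x5 ≥ 0.
The cheapest feasible vertex uses only kale, spinach; whole-barley bread, bananas, quinoa are not used. The iron and vitamin C requirements are met with equality.
That vertex is x2 = 0.7733, x5 = 0.3343.
Cost = 1.36·0.7733 + 1.09·0.3343 = 1.4161.

€1.42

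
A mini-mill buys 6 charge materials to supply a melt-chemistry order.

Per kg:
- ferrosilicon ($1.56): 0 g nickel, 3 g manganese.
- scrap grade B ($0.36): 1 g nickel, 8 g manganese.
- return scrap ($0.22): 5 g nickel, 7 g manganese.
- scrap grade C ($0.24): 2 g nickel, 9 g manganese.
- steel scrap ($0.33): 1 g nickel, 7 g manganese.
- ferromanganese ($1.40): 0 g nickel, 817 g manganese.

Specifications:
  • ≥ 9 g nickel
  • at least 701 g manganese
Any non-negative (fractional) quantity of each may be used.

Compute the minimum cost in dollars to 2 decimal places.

Let x1 = kg of ferrosilicon, x2 = kg of scrap grade B, x3 = kg of return scrap, x4 = kg of scrap grade C, x5 = kg of steel scrap, x6 = kg of ferromanganese.
Minimize 1.56x1 + 0.36x2 + 0.22x3 + 0.24x4 + 0.33x5 + 1.4x6 with:
  1x2 + 5x3 + 2x4 + 1x5 ≥ 9   (nickel)
  3x1 + 8x2 + 7x3 + 9x4 + 7x5 + 817x6 ≥ 701   (manganese)
  x1, x2, x3, x4, x5, x6 ≥ 0.
The optimal basis is {return scrap, ferromanganese}; ferrosilicon, scrap grade B, scrap grade C, steel scrap drop out. The nickel and manganese requirements are met with equality.
So return scrap = 1.8 kg, ferromanganese = 0.8426 kg.
Hence cost = 0.22·1.8 + 1.4·0.8426 = $1.5756.

$1.58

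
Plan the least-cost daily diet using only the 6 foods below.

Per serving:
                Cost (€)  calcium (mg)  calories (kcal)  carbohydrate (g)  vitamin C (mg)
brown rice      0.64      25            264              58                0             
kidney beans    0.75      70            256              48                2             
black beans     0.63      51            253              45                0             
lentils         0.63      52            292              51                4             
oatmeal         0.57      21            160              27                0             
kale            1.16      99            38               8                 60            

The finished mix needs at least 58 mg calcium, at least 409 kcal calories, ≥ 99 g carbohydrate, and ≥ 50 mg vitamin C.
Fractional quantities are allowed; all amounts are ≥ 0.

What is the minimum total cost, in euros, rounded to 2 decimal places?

Let x1 = servings of brown rice, x2 = servings of kidney beans, x3 = servings of black beans, x4 = servings of lentils, x5 = servings of oatmeal, x6 = servings of kale.
min 0.64x1 + 0.75x2 + 0.63x3 + 0.63x4 + 0.57x5 + 1.16x6 subject to:
  25x1 + 70x2 + 51x3 + 52x4 + 21x5 + 99x6 ≥ 58   (calcium)
  264x1 + 256x2 + 253x3 + 292x4 + 160x5 + 38x6 ≥ 409   (calories)
  58x1 + 48x2 + 45x3 + 51x4 + 27x5 + 8x6 ≥ 99   (carbohydrate)
  2x2 + 4x4 + 60x6 ≥ 50   (vitamin C)
  x1, x2, x3, x4, x5, x6 ≥ 0.
The optimal basis is {lentils, kale}; brown rice, kidney beans, black beans, oatmeal drop out. There the carbohydrate and vitamin C constraints are tight.
So lentils = 1.83 servings, kale = 0.7114 servings.
Total cost: 0.63·1.83 + 1.16·0.7114 = 1.9781.

€1.98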